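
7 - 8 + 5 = 4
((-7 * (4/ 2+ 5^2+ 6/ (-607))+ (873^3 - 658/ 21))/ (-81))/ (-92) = 302895305114/ 3392523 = 89283.20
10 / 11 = 0.91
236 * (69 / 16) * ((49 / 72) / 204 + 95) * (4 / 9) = 1893570013 / 44064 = 42973.18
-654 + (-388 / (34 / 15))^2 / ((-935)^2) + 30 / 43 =-283884338640 / 434559763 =-653.27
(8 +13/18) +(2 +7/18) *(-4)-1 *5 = -35/6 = -5.83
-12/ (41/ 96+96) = -1152/ 9257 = -0.12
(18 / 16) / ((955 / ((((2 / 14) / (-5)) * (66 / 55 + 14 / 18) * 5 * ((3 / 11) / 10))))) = -267 / 29414000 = -0.00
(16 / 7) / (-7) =-16 / 49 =-0.33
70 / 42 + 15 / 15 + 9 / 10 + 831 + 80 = 27437 / 30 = 914.57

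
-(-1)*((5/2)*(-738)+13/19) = -35042/19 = -1844.32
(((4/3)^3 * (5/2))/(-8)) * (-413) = 8260/27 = 305.93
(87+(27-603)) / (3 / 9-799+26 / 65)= 7335 / 11974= 0.61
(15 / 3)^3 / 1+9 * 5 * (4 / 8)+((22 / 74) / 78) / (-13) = 2766947 / 18759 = 147.50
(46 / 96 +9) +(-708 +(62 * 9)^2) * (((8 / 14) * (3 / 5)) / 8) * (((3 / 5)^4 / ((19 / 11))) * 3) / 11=281.92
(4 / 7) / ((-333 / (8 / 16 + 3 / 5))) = -22 / 11655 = -0.00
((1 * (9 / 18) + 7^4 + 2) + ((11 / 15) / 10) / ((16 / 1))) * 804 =386483537 / 200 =1932417.68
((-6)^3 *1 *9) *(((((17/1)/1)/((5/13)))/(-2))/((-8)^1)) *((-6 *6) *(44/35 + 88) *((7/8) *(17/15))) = 2139044193/125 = 17112353.54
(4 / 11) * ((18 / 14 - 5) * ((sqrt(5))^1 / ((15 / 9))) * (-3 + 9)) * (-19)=35568 * sqrt(5) / 385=206.58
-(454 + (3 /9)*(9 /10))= -4543 /10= -454.30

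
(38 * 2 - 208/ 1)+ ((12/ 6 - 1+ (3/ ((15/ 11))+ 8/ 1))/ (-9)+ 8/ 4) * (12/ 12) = -5906/ 45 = -131.24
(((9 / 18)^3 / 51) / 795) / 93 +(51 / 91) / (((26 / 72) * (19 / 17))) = 1.39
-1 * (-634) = 634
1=1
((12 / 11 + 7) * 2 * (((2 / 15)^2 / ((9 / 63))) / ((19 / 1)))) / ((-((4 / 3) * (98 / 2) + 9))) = -4984 / 3495525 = -0.00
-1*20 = -20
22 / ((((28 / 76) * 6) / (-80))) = -16720 / 21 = -796.19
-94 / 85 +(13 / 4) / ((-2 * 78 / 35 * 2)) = -11999 / 8160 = -1.47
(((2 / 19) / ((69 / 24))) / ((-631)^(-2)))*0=0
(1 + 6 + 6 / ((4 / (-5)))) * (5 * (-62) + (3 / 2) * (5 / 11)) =6805 / 44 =154.66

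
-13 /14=-0.93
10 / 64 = 5 / 32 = 0.16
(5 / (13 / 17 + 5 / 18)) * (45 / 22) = 34425 / 3509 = 9.81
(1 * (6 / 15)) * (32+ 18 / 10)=338 / 25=13.52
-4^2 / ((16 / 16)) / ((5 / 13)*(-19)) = 208 / 95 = 2.19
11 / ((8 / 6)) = 33 / 4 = 8.25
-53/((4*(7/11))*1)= -583/28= -20.82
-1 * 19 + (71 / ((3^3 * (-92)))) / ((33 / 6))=-259649 / 13662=-19.01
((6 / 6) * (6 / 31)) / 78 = 1 / 403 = 0.00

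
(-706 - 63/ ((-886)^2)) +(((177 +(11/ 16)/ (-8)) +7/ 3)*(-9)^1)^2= 8365661541156257/ 3215343616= 2601793.94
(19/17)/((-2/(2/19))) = -1/17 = -0.06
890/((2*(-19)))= -445/19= -23.42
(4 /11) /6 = 2 /33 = 0.06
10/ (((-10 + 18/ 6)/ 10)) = -100/ 7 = -14.29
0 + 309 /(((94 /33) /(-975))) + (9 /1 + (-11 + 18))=-105750.76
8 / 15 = 0.53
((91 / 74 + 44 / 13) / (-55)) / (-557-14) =4439 / 30211610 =0.00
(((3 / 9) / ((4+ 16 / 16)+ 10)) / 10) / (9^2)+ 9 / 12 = 0.75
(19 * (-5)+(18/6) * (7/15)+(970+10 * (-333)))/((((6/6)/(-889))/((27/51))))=98156268/85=1154779.62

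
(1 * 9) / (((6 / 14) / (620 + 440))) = 22260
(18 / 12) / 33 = 1 / 22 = 0.05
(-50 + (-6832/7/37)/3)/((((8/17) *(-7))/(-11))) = -196.33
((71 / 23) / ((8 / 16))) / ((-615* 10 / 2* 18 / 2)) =-0.00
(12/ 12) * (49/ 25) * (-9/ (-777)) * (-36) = -756/ 925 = -0.82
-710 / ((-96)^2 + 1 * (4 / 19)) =-6745 / 87554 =-0.08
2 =2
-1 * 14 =-14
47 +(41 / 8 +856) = 7265 / 8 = 908.12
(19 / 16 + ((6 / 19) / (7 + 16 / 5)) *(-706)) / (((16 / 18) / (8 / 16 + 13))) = -25957989 / 82688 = -313.93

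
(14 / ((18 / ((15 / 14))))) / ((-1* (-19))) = 5 / 114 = 0.04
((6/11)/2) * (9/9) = 3/11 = 0.27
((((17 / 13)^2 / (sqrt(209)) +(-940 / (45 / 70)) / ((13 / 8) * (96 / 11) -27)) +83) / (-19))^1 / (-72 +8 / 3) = 0.15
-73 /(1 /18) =-1314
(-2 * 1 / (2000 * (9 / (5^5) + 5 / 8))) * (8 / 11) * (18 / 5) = -720 / 172667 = -0.00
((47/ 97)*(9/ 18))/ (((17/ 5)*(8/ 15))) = 3525/ 26384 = 0.13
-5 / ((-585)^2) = -1 / 68445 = -0.00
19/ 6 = 3.17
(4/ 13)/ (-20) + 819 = 53234/ 65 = 818.98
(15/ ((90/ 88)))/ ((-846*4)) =-11/ 2538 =-0.00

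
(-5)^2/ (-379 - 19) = -25/ 398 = -0.06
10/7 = 1.43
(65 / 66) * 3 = 65 / 22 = 2.95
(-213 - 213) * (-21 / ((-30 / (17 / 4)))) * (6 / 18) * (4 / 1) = -8449 / 5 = -1689.80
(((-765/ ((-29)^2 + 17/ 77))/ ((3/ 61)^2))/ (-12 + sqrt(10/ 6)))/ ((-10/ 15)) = -1539945/ 32387 - 171105* sqrt(15)/ 129548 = -52.66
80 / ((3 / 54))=1440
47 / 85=0.55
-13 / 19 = -0.68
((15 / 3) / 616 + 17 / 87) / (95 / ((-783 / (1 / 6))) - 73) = -294489 / 105659092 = -0.00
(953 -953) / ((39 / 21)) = 0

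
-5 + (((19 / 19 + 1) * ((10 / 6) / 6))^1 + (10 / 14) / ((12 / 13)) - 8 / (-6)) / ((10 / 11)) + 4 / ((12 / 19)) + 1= 13261 / 2520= 5.26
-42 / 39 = -14 / 13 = -1.08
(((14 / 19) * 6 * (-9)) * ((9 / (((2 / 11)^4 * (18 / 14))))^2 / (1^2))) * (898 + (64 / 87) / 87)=-1466041338656.45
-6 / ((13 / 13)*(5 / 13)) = -78 / 5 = -15.60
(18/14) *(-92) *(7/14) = -414/7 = -59.14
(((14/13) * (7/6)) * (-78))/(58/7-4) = -343/15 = -22.87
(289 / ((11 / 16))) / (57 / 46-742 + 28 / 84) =-638112 / 1123969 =-0.57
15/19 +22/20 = 359/190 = 1.89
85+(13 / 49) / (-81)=337352 / 3969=85.00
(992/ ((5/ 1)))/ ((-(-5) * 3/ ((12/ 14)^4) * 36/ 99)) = 1178496/ 60025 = 19.63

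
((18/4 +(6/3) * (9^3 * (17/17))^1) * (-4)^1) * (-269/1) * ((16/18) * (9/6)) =2098200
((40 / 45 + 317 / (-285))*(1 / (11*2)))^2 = 36481 / 353816100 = 0.00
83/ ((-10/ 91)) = -7553/ 10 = -755.30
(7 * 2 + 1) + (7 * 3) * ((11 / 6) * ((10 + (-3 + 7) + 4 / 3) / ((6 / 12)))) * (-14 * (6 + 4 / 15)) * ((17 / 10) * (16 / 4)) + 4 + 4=-158478073 / 225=-704346.99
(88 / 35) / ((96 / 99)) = 2.59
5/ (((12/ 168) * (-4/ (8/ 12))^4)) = 35/ 648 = 0.05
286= 286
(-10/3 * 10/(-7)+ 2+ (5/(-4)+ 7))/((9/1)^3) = 1051/61236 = 0.02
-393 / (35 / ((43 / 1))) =-16899 / 35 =-482.83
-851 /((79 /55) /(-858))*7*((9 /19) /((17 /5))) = 12649987350 /25517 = 495747.44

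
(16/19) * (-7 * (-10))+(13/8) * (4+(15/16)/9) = 478739/7296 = 65.62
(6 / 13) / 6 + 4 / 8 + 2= 67 / 26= 2.58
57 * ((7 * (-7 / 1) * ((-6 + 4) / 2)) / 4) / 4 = 2793 / 16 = 174.56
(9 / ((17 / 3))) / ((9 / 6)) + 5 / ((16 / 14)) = 739 / 136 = 5.43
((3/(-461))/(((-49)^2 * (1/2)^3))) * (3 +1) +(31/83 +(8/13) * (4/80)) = 0.40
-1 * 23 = -23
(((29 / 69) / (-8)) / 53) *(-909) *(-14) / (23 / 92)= -61509 / 1219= -50.46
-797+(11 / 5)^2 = -19804 / 25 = -792.16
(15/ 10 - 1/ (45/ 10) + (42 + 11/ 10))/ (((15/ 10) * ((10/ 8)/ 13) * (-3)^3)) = -207688/ 18225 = -11.40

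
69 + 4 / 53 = 3661 / 53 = 69.08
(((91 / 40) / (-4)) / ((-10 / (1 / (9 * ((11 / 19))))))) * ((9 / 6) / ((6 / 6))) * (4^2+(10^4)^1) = 541177 / 3300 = 163.99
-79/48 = -1.65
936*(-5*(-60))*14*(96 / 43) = 377395200 / 43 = 8776632.56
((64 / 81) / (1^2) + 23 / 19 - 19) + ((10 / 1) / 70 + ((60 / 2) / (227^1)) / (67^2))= -185045526595 / 10977719319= -16.86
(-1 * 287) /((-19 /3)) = 861 /19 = 45.32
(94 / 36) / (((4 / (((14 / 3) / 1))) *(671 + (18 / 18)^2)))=47 / 10368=0.00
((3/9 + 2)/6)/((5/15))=7/6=1.17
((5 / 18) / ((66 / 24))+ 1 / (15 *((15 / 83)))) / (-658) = -1163 / 1628550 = -0.00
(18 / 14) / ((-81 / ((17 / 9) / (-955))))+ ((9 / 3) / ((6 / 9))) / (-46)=-4871801 / 49816620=-0.10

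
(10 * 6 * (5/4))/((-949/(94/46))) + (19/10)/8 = 132713/1746160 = 0.08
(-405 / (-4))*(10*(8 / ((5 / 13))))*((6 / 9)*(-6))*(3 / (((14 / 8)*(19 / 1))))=-1010880 / 133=-7600.60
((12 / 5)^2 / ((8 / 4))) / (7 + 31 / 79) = 711 / 1825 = 0.39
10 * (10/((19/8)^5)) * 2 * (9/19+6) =806092800/47045881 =17.13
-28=-28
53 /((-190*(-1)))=53 /190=0.28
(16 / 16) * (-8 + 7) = -1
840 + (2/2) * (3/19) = 15963/19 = 840.16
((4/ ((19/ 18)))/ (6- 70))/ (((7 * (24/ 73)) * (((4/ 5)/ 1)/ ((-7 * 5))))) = 5475/ 4864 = 1.13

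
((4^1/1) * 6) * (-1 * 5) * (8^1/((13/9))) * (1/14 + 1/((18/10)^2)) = -68960/273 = -252.60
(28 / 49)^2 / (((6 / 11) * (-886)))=-44 / 65121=-0.00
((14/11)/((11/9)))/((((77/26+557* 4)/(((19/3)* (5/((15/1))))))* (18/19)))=65702/63167445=0.00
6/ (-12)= -1/ 2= -0.50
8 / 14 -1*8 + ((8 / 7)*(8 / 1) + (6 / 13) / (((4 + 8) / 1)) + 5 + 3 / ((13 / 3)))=1355 / 182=7.45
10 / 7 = 1.43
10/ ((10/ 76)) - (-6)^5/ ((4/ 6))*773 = 9016348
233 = 233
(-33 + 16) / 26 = -17 / 26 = -0.65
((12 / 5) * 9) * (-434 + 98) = -36288 / 5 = -7257.60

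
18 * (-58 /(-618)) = 174 /103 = 1.69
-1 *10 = -10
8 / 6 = 4 / 3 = 1.33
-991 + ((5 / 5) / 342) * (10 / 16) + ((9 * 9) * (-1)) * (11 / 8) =-3016093 / 2736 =-1102.37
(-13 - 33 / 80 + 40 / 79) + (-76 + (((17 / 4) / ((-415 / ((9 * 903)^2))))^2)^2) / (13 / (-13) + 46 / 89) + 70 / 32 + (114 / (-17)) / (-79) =-189978206269754242318591044352268392547527 / 438507292708640000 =-433238419129285925276731.50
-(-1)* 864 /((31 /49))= 42336 /31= 1365.68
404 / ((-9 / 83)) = -33532 / 9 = -3725.78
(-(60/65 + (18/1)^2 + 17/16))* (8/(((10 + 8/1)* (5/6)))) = -13561/78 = -173.86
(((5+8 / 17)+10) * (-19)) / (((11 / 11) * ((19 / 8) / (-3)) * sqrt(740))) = 3156 * sqrt(185) / 3145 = 13.65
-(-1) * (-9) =-9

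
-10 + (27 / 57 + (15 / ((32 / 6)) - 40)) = -14201 / 304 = -46.71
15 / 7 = 2.14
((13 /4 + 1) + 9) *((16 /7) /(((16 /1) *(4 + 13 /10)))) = 5 /14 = 0.36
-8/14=-4/7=-0.57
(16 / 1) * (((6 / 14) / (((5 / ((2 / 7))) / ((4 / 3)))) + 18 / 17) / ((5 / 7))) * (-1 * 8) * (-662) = 385209856 / 2975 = 129482.30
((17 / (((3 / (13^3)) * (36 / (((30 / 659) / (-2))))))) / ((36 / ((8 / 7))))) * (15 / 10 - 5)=186745 / 213516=0.87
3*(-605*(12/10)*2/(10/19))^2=570823308/25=22832932.32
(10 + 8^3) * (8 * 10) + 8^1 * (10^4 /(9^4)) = 274067360 /6561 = 41772.19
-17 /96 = -0.18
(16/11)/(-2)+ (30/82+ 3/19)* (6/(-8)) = -9598/8569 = -1.12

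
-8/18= -4/9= -0.44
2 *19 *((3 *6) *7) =4788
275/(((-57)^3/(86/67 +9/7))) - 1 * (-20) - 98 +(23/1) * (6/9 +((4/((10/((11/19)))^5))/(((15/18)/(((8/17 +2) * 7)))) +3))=105453111600167759/16657259619656250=6.33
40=40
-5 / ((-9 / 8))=40 / 9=4.44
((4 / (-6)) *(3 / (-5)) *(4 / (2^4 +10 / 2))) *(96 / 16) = 16 / 35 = 0.46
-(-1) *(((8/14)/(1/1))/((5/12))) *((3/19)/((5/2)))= 288/3325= 0.09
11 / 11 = 1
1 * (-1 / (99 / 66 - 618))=2 / 1233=0.00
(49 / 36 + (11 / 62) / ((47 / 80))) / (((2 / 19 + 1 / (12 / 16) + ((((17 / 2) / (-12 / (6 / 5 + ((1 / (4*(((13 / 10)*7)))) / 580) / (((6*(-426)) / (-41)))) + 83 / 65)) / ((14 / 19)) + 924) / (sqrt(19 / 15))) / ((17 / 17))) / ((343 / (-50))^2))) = -26404720412292276478772021223700003574 / 157620183788317219970789824051231893849375 + 1188441125496778784487281522900126877637*sqrt(285) / 210160245051089626627719765401642525132500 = 0.10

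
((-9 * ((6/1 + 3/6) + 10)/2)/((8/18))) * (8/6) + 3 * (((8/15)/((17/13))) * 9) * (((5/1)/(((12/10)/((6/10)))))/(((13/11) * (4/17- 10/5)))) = -4719/20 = -235.95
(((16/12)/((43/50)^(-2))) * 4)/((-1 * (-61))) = 7396/114375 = 0.06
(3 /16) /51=1 /272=0.00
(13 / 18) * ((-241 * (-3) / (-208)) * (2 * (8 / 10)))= -241 / 60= -4.02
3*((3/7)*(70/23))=90/23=3.91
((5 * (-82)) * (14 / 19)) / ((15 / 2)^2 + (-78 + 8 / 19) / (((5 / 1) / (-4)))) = -114800 / 44959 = -2.55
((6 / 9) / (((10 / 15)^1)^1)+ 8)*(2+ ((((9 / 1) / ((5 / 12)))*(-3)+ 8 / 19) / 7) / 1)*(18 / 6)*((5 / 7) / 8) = -64611 / 3724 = -17.35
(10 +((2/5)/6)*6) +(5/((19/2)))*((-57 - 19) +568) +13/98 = 2508859/9310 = 269.48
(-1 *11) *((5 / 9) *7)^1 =-385 / 9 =-42.78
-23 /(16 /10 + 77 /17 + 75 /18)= -11730 /5251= -2.23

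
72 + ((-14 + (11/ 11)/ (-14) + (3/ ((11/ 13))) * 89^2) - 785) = 4212897/ 154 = 27356.47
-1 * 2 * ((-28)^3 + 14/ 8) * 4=175602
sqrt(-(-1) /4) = 1 /2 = 0.50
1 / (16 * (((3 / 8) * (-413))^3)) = -0.00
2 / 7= 0.29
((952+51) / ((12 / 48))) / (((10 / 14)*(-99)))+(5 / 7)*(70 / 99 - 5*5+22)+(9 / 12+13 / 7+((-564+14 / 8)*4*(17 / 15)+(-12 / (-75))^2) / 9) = -1761799591 / 5197500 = -338.97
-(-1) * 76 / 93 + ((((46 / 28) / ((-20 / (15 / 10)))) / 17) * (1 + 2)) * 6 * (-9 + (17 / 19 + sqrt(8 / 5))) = 1126243 / 600780 - 621 * sqrt(10) / 11900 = 1.71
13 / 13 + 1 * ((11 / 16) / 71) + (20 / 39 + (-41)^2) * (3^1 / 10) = 37323427 / 73840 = 505.46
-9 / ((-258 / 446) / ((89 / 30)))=19847 / 430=46.16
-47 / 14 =-3.36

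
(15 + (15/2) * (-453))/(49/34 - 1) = -7667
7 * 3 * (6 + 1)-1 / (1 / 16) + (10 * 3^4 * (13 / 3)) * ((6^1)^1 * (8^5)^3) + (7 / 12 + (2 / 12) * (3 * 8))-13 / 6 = 8891794514289624641 / 12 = 740982876190802053.42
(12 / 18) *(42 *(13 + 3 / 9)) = 1120 / 3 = 373.33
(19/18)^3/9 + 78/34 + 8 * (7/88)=30046057/9815256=3.06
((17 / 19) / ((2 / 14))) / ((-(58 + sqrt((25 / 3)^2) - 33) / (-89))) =31773 / 1900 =16.72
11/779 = 0.01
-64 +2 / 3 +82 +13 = 95 / 3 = 31.67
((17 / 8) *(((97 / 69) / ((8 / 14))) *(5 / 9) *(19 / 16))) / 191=0.02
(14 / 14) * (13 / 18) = 13 / 18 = 0.72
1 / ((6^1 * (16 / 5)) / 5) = 0.26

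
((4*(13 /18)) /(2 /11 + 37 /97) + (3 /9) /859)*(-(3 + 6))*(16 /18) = -190657448 /4646331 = -41.03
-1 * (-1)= 1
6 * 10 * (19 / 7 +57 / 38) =1770 / 7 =252.86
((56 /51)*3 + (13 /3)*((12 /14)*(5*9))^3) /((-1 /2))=-2900000416 /5831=-497341.87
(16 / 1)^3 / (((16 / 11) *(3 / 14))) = 39424 / 3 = 13141.33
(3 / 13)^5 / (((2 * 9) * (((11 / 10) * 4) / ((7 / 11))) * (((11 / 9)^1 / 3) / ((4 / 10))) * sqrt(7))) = 729 * sqrt(7) / 988381966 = 0.00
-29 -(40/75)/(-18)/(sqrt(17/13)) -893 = -921.97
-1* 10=-10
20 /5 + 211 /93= 583 /93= 6.27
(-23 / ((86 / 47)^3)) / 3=-2387929 / 1908168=-1.25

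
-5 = -5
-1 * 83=-83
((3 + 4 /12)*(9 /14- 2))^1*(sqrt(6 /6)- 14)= 1235 /21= 58.81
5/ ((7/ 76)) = 380/ 7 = 54.29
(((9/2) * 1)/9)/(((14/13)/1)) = 13/28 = 0.46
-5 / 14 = -0.36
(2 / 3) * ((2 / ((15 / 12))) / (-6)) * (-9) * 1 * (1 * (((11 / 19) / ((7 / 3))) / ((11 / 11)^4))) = 264 / 665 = 0.40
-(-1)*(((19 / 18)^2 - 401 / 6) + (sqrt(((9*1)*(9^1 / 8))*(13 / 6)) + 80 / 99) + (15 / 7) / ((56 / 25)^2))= -1261257259 / 19559232 + 3*sqrt(39) / 4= -59.80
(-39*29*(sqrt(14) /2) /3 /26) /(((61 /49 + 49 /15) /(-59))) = 1257585*sqrt(14) /13264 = 354.75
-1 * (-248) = 248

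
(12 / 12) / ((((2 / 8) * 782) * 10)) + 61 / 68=7019 / 7820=0.90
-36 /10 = -18 /5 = -3.60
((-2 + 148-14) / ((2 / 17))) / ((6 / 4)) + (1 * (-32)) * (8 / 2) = 620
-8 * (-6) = 48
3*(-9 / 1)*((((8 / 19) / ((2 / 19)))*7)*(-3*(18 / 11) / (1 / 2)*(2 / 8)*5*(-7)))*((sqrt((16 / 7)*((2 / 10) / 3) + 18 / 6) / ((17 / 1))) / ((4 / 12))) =-20412*sqrt(34755) / 187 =-20349.45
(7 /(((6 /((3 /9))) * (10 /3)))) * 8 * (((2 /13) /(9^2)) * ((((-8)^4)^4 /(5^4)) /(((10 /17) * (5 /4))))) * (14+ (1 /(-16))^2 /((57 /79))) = 213918105977680297984 /14067421875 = 15206631881.70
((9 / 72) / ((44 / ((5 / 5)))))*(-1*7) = -7 / 352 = -0.02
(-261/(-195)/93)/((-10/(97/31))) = -2813/624650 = -0.00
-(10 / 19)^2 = -0.28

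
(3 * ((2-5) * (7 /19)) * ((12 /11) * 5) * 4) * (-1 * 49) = 740880 /209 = 3544.88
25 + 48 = 73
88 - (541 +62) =-515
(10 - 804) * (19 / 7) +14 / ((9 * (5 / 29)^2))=-3311932 / 1575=-2102.81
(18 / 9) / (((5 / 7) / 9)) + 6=156 / 5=31.20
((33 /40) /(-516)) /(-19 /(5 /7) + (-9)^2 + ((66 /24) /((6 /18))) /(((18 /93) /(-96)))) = 11 /27778688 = 0.00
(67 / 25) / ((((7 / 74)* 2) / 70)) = 4958 / 5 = 991.60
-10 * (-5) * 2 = 100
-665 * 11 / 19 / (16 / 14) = -2695 / 8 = -336.88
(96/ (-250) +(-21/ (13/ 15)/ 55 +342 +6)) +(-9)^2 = 7653636/ 17875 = 428.18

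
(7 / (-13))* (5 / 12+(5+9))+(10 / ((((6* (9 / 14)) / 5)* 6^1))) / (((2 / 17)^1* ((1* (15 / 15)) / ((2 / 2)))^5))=44653 / 4212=10.60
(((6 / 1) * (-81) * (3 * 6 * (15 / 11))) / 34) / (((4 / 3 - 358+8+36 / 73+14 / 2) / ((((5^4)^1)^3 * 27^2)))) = 2557300319824218750 / 13972079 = 183029334419.32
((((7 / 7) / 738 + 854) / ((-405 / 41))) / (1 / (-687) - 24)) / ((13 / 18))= 11102149 / 2226015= 4.99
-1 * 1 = -1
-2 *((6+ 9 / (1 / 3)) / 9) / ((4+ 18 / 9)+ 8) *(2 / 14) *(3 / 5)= -11 / 245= -0.04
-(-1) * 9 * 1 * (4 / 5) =36 / 5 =7.20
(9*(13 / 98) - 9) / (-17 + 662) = -51 / 4214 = -0.01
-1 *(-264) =264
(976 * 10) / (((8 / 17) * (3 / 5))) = 103700 / 3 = 34566.67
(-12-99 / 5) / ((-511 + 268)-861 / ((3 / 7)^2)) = 477 / 73960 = 0.01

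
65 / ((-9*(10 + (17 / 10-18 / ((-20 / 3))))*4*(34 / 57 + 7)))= -6175 / 374112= -0.02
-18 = -18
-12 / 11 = -1.09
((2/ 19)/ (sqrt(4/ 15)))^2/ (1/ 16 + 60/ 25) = 1200/ 71117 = 0.02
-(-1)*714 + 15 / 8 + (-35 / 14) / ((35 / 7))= 5723 / 8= 715.38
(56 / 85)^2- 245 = -244.57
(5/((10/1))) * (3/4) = 0.38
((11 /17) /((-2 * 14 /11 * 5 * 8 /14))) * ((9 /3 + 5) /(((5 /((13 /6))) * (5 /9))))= -0.56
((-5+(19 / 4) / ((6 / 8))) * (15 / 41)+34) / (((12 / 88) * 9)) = 31108 / 1107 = 28.10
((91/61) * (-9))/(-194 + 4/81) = 66339/958310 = 0.07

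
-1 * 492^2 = -242064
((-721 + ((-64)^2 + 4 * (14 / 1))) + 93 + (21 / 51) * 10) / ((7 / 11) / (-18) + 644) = 11875644 / 2167585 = 5.48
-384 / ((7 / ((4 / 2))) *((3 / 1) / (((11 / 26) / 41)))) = -1408 / 3731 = -0.38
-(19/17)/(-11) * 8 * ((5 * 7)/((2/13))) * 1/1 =34580/187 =184.92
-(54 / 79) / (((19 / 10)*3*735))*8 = -96 / 73549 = -0.00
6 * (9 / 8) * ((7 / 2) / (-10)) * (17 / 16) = -3213 / 1280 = -2.51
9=9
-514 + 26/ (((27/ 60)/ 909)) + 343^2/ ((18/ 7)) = 1759651/ 18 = 97758.39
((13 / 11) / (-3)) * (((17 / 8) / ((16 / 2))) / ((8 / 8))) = -0.10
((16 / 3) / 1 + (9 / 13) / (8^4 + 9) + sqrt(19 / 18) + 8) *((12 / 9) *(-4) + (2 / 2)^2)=-2134627 / 36945 - 13 *sqrt(38) / 18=-62.23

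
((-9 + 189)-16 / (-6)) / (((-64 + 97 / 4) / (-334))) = 732128 / 477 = 1534.86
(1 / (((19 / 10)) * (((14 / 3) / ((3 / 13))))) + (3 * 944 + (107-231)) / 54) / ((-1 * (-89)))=2342281 / 4154787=0.56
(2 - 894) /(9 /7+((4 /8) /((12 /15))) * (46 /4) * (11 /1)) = -99904 /8999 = -11.10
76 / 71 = 1.07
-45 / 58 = -0.78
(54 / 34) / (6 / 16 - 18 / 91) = 6552 / 731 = 8.96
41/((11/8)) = 328/11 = 29.82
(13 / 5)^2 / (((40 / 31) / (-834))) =-2184663 / 500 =-4369.33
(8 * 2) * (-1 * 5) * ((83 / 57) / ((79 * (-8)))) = 830 / 4503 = 0.18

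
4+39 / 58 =271 / 58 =4.67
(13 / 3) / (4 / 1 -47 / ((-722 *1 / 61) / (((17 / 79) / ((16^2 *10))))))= 146017280 / 134796429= 1.08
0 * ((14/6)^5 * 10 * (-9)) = 0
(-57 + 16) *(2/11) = -82/11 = -7.45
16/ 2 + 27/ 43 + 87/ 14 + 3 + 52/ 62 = 348623/ 18662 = 18.68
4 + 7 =11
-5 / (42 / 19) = -95 / 42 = -2.26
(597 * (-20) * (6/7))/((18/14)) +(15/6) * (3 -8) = -15945/2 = -7972.50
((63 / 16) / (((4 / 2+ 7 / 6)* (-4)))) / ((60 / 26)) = -819 / 6080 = -0.13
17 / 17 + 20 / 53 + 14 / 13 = 1691 / 689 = 2.45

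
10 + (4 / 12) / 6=10.06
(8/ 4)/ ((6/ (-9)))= -3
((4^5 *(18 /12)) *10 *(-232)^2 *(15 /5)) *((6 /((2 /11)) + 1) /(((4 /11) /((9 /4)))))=521774161920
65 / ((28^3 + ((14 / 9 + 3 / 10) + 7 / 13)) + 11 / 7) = 532350 / 179819357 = 0.00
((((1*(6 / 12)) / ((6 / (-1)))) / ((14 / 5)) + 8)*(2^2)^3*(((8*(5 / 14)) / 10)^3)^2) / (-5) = -0.06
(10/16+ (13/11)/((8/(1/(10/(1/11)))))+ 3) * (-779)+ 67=-26696677/9680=-2757.92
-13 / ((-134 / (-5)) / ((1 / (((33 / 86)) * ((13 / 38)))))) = -8170 / 2211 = -3.70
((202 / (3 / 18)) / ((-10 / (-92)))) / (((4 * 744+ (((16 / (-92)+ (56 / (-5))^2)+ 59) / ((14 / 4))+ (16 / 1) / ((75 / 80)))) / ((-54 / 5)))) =-727061832 / 18388499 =-39.54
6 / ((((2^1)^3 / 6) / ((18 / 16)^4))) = 59049 / 8192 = 7.21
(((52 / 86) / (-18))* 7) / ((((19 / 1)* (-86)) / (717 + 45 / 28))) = 4589 / 44376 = 0.10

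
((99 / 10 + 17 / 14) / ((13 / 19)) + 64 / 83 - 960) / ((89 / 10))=-71223654 / 672217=-105.95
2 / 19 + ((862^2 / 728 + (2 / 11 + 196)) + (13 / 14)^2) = 648525011 / 532532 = 1217.81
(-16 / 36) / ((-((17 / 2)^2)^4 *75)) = 1024 / 4708636272675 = 0.00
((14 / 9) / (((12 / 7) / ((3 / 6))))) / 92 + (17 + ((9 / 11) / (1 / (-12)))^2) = 136337785 / 1202256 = 113.40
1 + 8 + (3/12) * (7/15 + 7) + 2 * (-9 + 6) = 73/15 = 4.87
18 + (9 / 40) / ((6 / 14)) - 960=-37659 / 40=-941.48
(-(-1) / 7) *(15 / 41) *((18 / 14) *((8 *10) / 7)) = 10800 / 14063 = 0.77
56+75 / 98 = 5563 / 98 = 56.77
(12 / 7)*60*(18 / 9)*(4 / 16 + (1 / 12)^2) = 370 / 7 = 52.86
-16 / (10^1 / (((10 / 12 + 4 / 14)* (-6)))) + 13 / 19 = 7599 / 665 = 11.43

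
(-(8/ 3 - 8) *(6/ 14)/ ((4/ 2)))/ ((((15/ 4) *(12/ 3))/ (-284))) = -2272/ 105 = -21.64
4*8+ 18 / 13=434 / 13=33.38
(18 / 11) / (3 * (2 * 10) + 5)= 18 / 715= 0.03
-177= -177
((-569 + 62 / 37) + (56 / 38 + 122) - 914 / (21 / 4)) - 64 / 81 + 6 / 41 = -10109388743 / 16342641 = -618.59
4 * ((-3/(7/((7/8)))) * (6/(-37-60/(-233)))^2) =-2931606/73290721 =-0.04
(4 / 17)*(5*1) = 20 / 17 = 1.18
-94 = -94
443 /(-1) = -443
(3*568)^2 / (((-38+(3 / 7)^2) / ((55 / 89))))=-7825245120 / 164917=-47449.60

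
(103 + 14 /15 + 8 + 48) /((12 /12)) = 159.93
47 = 47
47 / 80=0.59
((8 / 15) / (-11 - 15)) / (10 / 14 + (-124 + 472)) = -28 / 475995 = -0.00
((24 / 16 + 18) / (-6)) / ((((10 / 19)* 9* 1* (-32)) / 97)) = 23959 / 11520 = 2.08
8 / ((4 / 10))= 20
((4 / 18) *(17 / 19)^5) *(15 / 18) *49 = 347864965 / 66854673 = 5.20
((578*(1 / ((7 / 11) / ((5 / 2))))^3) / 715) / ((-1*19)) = -874225 / 338884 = -2.58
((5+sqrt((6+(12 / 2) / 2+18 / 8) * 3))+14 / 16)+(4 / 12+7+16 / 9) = 3 * sqrt(15) / 2+1079 / 72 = 20.80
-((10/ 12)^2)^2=-625/ 1296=-0.48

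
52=52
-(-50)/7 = 50/7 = 7.14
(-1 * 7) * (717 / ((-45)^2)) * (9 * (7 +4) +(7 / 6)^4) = -43733893 / 174960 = -249.97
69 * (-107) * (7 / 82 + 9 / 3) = -1867899 / 82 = -22779.26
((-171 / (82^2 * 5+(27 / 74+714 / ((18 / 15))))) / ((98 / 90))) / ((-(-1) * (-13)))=189810 / 537614623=0.00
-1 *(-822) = 822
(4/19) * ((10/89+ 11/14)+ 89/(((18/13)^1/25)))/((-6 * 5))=-18030346/1597995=-11.28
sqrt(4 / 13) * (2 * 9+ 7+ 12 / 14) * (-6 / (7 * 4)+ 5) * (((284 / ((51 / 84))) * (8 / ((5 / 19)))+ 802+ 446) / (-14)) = -7972192784 * sqrt(13) / 379015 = -75839.08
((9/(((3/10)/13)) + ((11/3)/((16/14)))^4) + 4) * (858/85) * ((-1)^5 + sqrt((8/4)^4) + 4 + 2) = 4743961651/104448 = 45419.36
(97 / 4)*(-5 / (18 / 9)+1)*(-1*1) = 291 / 8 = 36.38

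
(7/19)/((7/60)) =3.16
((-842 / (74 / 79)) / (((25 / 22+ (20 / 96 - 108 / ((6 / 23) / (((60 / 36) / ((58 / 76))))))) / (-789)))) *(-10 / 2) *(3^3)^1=5424402147912 / 51147209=106054.70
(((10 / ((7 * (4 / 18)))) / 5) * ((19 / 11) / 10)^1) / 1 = 171 / 770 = 0.22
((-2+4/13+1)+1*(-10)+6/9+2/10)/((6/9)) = -14.74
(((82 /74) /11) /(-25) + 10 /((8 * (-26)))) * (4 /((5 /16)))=-441112 /661375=-0.67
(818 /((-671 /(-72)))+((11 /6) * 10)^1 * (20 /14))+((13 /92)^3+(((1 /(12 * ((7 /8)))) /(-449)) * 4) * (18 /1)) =80199864898529 /703807025856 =113.95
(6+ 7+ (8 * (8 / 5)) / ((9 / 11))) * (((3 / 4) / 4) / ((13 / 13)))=1289 / 240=5.37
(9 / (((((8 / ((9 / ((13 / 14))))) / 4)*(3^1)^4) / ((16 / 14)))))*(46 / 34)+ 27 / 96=7877 / 7072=1.11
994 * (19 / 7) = 2698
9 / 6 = 3 / 2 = 1.50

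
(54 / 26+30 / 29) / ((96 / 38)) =7429 / 6032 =1.23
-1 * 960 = -960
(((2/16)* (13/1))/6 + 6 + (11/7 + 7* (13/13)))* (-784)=-34909/3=-11636.33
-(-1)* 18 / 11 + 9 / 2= 6.14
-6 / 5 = -1.20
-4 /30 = -2 /15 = -0.13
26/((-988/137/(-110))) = 7535/19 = 396.58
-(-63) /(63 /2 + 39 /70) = 735 /374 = 1.97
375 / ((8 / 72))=3375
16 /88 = 2 /11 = 0.18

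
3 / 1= 3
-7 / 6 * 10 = -35 / 3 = -11.67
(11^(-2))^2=1 / 14641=0.00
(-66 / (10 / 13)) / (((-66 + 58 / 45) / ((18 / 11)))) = 2.17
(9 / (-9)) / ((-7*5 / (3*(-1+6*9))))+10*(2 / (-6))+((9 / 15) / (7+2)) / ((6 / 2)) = 388 / 315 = 1.23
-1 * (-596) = 596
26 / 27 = 0.96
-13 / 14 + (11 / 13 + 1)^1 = 167 / 182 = 0.92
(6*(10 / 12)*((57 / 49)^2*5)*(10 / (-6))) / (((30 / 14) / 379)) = -3420475 / 343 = -9972.23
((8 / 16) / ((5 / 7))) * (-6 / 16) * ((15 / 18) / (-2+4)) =-7 / 64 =-0.11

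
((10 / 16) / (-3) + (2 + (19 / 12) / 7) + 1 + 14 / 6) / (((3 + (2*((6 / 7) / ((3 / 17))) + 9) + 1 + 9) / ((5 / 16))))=4495 / 85248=0.05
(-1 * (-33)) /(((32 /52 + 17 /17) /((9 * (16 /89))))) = 33.05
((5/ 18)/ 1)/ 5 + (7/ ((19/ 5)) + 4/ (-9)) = 497/ 342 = 1.45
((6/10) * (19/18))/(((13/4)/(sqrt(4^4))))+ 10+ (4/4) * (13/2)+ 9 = 11161/390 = 28.62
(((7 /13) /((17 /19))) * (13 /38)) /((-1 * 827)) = -7 /28118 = -0.00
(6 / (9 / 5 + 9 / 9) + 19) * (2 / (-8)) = -37 / 7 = -5.29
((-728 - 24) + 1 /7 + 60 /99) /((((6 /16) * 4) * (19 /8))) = -2776624 /13167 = -210.88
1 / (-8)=-1 / 8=-0.12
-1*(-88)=88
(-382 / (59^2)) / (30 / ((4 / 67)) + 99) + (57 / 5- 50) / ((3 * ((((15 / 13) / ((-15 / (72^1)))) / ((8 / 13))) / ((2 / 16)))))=269129993 / 1507551480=0.18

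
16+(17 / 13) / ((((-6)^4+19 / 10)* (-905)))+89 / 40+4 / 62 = 692607251413 / 37869087880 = 18.29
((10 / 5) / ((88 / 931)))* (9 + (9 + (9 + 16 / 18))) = 590.10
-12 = -12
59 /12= 4.92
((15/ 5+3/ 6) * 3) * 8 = 84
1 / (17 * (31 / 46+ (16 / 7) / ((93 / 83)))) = 29946 / 1381573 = 0.02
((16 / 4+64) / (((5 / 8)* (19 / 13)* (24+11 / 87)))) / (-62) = -307632 / 6181555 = -0.05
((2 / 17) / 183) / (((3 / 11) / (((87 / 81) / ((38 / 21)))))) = 0.00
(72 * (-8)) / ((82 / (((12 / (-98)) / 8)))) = 216 / 2009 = 0.11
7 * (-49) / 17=-343 / 17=-20.18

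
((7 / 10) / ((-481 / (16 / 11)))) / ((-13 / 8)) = 448 / 343915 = 0.00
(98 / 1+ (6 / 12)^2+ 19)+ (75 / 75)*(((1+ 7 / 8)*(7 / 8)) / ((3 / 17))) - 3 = 123.55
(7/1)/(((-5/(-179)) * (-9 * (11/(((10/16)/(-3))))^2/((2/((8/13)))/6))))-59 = -888287269/15054336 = -59.01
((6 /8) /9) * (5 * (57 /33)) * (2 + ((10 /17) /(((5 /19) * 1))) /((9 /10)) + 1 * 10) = 52630 /5049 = 10.42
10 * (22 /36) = 55 /9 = 6.11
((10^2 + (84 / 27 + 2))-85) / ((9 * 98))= 181 / 7938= 0.02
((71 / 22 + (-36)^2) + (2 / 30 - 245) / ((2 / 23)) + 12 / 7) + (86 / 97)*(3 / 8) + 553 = -431316511 / 448140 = -962.46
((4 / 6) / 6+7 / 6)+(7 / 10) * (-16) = -893 / 90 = -9.92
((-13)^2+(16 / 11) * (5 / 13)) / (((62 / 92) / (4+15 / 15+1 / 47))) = 263225432 / 208351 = 1263.37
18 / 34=9 / 17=0.53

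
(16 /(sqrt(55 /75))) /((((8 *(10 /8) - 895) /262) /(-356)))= 1492352 *sqrt(165) /9735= 1969.14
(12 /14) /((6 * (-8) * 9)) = -1 /504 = -0.00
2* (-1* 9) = -18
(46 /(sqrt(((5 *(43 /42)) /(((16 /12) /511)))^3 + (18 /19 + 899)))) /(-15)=-736 *sqrt(310154938004766) /367288742374065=-0.00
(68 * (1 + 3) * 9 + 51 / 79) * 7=1354101 / 79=17140.52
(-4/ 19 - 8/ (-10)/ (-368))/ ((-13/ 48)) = 1716/ 2185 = 0.79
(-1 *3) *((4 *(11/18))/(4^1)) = -11/6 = -1.83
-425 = -425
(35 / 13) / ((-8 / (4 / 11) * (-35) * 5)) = 1 / 1430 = 0.00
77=77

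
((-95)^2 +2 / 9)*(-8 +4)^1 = -324908 / 9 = -36100.89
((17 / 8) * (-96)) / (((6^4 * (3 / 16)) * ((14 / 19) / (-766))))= 494836 / 567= 872.73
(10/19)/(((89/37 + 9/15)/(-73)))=-67525/5282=-12.78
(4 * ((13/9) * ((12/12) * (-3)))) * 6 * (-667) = 69368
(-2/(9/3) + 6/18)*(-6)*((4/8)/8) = 1/8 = 0.12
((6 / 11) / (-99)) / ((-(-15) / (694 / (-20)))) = 347 / 27225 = 0.01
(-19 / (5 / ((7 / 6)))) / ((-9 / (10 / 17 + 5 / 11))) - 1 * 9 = -8.49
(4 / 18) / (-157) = -2 / 1413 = -0.00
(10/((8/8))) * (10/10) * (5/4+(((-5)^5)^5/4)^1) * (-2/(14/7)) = 745058059692382800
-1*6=-6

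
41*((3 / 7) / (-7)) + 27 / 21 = -60 / 49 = -1.22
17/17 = 1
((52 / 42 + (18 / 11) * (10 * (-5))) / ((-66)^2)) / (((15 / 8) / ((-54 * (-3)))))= -74456 / 46585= -1.60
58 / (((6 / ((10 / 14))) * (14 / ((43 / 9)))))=6235 / 2646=2.36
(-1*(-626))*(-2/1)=-1252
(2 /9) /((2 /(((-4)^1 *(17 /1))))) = -68 /9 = -7.56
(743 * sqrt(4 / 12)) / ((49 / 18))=4458 * sqrt(3) / 49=157.58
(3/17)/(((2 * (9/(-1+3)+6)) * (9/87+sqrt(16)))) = 29/14161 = 0.00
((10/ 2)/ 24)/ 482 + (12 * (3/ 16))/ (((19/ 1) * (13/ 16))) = 417683/ 2857296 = 0.15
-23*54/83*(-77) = 95634/83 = 1152.22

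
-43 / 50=-0.86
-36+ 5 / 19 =-679 / 19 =-35.74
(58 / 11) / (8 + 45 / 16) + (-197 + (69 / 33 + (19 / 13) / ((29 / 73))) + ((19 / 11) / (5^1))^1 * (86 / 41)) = -2540595711 / 13370305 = -190.02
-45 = -45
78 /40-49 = -47.05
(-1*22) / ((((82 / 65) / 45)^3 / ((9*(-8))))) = 4954990218750 / 68921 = 71893765.60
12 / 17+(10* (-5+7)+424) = 7560 / 17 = 444.71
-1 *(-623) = 623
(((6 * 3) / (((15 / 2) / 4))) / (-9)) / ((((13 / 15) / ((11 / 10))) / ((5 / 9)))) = -88 / 117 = -0.75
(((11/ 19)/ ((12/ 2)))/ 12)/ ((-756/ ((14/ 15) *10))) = -11/ 110808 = -0.00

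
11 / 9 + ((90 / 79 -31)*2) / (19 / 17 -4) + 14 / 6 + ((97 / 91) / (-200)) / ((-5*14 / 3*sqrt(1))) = 21989082901 / 905814000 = 24.28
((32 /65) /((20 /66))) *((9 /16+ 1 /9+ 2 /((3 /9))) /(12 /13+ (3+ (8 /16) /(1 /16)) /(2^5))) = 10912 /1275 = 8.56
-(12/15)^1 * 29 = -116/5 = -23.20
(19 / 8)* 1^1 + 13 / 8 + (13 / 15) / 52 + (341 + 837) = 70921 / 60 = 1182.02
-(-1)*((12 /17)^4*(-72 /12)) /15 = -41472 /417605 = -0.10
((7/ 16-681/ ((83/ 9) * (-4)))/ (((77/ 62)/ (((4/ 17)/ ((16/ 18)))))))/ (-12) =-2334021/ 6953408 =-0.34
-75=-75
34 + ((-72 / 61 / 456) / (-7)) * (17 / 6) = 551701 / 16226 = 34.00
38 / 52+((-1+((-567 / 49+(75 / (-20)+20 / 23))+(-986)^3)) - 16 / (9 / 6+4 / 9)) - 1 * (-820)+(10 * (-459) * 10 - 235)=-5732610951819 / 5980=-958630593.95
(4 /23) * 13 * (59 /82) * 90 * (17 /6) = 391170 /943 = 414.81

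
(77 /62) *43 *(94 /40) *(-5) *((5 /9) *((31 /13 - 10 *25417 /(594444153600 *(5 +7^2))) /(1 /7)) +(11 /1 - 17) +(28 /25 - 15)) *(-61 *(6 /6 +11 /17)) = -120316402288692994667003 /179932084691673600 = -668676.75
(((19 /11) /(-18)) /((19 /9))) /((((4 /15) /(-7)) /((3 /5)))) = 63 /88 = 0.72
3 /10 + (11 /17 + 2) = 501 /170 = 2.95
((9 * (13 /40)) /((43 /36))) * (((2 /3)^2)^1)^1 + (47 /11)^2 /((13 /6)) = 3217692 /338195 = 9.51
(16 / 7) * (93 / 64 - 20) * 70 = -5935 / 2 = -2967.50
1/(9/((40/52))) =10/117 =0.09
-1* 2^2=-4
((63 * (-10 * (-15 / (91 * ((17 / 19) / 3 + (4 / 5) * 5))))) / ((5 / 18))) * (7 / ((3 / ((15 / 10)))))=27702 / 91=304.42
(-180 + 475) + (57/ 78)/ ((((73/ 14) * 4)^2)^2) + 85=4489193982899/ 11813668256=380.00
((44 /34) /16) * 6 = 33 /68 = 0.49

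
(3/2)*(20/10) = 3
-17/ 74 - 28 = -2089/ 74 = -28.23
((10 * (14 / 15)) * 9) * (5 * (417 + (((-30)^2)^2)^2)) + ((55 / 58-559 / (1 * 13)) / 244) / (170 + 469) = 276882493279979270609 / 1004792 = 275562000175140.00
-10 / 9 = -1.11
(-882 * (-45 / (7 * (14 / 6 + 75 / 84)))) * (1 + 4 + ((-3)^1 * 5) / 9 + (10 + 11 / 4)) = 7660170 / 271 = 28266.31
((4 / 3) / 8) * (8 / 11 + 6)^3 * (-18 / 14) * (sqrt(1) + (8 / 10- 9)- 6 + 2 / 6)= 39104116 / 46585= 839.41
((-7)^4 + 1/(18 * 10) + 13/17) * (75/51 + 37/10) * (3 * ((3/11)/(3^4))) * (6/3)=2153379181/8583300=250.88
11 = 11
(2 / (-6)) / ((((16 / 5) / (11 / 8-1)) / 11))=-55 / 128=-0.43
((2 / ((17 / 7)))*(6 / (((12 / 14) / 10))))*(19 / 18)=9310 / 153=60.85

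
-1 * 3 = -3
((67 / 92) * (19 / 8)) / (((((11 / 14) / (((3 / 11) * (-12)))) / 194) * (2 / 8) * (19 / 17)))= -13920858 / 2783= -5002.10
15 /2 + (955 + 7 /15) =28889 /30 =962.97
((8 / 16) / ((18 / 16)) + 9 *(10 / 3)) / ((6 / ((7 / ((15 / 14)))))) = 13426 / 405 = 33.15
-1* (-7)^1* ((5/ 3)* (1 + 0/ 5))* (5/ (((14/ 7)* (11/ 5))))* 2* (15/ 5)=875/ 11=79.55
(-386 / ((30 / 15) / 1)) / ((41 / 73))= -14089 / 41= -343.63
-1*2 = -2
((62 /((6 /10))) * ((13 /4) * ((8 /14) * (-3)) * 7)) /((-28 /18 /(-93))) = -1686555 /7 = -240936.43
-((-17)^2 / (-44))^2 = -83521 / 1936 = -43.14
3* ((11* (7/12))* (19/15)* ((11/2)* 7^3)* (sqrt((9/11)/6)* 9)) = 1505427* sqrt(66)/80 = 152876.83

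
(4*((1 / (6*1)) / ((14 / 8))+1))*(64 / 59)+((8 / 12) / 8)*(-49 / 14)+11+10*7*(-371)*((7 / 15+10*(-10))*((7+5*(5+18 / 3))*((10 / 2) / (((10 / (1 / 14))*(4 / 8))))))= 113466074989 / 9912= 11447344.13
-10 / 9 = -1.11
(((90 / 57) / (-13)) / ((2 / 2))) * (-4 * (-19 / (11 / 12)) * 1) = -1440 / 143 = -10.07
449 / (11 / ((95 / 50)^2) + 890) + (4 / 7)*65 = 84956023 / 2256730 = 37.65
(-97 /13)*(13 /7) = -97 /7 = -13.86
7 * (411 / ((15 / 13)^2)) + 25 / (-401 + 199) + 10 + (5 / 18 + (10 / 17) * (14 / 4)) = 839545846 / 386325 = 2173.16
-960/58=-480/29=-16.55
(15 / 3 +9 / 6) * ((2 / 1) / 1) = 13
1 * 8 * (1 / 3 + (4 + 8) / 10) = 12.27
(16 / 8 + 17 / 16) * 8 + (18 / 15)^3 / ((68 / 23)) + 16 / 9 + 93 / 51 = 28.69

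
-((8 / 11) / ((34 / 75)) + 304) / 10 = -28574 / 935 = -30.56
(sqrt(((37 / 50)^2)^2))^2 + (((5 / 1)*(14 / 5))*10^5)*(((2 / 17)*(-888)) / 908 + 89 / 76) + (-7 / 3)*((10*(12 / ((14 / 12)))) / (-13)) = 8807404580399662853 / 5957331250000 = 1478414.45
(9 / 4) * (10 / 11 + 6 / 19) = 576 / 209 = 2.76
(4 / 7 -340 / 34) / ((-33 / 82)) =164 / 7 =23.43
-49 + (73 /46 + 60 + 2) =671 /46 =14.59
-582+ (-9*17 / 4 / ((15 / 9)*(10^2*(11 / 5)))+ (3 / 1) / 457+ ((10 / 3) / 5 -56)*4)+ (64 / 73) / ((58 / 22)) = -10256042838013 / 12770590800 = -803.10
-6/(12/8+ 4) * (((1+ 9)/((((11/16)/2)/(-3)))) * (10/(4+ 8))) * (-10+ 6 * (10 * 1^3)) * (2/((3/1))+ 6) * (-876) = -2803200000/121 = -23166942.15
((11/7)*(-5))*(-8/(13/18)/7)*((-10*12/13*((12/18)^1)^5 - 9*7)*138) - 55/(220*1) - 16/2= -10949688299/99372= -110188.87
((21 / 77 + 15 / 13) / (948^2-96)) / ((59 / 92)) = 391 / 157949077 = 0.00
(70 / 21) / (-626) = -5 / 939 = -0.01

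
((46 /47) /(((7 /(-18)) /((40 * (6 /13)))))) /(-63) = 22080 /29939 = 0.74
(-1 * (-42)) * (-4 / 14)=-12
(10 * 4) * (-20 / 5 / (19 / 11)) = -1760 / 19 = -92.63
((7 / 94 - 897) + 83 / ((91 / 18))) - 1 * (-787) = -799867 / 8554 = -93.51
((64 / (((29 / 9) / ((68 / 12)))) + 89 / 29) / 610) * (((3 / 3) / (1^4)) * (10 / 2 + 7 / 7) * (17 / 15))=57001 / 44225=1.29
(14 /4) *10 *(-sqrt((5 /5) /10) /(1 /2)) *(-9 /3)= 21 *sqrt(10)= 66.41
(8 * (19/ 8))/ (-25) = -19/ 25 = -0.76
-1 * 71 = -71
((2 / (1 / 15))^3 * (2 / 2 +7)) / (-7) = -216000 / 7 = -30857.14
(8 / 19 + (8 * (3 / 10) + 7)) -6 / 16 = 7179 / 760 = 9.45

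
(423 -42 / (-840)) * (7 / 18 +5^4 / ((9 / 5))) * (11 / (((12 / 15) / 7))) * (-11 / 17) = -44840584019 / 4896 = -9158616.02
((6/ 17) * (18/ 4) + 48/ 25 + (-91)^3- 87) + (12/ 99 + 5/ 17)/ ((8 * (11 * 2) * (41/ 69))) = -1495551965577/ 1984400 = -753654.49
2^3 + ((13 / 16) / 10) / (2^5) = 40973 / 5120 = 8.00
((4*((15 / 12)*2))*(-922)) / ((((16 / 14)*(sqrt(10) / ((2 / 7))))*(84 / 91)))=-5993*sqrt(10) / 24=-789.65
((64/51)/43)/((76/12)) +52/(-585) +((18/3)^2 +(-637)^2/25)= 50833768289/3125025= 16266.68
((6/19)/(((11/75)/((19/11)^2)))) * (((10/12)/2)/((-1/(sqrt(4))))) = -7125/1331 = -5.35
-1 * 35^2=-1225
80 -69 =11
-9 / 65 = -0.14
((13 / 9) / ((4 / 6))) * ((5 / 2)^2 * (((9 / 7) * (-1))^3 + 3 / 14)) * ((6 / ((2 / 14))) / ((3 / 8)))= -2898.47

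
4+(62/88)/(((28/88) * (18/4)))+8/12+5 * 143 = 720.16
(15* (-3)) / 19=-45 / 19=-2.37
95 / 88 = 1.08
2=2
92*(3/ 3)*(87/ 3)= 2668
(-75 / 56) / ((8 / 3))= -225 / 448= -0.50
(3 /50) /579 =1 /9650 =0.00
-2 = -2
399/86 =4.64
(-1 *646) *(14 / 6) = -4522 / 3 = -1507.33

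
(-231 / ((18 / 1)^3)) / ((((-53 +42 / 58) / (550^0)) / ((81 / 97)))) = 2233 / 3529248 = 0.00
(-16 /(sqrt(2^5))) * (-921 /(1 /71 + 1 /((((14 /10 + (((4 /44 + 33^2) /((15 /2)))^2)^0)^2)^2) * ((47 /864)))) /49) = 147522096 * sqrt(2) /2229647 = 93.57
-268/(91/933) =-250044/91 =-2747.74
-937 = -937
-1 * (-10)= 10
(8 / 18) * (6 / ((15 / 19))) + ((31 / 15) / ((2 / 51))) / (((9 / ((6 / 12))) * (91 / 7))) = 8431 / 2340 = 3.60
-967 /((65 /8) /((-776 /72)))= 750392 /585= 1282.72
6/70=3/35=0.09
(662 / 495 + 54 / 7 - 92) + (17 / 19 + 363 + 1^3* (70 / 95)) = 18544616 / 65835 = 281.68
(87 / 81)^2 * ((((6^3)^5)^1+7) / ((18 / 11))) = 4349681292377333 / 13122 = 331480055812.93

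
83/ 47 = 1.77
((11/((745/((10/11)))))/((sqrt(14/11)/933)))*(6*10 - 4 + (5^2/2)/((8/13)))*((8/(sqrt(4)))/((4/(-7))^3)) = -55820457*sqrt(154)/38144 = -18160.49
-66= -66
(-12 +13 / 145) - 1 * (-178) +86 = 36553 / 145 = 252.09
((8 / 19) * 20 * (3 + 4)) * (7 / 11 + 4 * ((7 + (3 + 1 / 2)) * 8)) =4147360 / 209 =19843.83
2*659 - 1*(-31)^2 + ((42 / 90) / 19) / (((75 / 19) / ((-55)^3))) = -6104 / 9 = -678.22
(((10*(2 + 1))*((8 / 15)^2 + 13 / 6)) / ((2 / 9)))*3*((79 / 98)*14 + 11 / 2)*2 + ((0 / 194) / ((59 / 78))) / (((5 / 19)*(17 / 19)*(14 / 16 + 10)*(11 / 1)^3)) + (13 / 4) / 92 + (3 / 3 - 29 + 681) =87530915 / 2576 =33979.39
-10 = -10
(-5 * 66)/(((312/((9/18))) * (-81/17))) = 935/8424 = 0.11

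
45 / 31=1.45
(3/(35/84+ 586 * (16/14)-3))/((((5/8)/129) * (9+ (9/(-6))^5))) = 0.66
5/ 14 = 0.36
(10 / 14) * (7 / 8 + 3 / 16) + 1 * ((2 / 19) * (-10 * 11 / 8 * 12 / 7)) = -3665 / 2128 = -1.72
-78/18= -13/3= -4.33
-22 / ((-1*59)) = 22 / 59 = 0.37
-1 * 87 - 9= -96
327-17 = 310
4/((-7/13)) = -52/7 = -7.43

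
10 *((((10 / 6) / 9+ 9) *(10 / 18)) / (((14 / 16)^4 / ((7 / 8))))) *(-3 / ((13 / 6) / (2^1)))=-25395200 / 120393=-210.94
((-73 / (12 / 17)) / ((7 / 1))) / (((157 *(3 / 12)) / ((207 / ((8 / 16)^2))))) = -342516 / 1099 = -311.66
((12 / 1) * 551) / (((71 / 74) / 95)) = 46482360 / 71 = 654681.13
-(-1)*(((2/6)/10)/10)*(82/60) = 0.00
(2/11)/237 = 0.00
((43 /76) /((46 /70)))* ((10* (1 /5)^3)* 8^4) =616448 /2185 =282.13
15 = 15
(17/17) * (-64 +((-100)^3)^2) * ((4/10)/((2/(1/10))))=499999999968/25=19999999998.72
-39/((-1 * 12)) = 13/4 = 3.25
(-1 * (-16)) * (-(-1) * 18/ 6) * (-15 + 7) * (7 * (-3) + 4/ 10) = 39552/ 5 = 7910.40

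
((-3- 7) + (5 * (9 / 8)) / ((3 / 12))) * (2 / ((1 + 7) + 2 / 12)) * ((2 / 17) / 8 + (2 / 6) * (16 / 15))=5665 / 4998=1.13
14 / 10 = 7 / 5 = 1.40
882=882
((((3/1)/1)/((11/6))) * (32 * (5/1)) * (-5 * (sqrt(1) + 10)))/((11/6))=-86400/11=-7854.55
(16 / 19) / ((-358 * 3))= -8 / 10203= -0.00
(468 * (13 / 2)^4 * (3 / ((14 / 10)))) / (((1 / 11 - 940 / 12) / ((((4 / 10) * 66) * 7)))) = -10917128079 / 2582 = -4228167.34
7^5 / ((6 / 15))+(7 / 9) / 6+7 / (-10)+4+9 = 11348081 / 270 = 42029.93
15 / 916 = 0.02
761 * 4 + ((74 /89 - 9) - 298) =243667 /89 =2737.83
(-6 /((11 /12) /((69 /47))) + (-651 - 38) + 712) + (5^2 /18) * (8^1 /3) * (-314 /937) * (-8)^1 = 23.32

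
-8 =-8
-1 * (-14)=14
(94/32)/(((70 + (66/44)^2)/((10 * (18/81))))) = 0.09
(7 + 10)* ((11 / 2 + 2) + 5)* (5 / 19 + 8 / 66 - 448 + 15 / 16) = -1904456875 / 20064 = -94919.10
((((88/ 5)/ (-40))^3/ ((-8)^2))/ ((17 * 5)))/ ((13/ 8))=-1331/ 138125000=-0.00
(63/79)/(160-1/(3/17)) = 189/36577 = 0.01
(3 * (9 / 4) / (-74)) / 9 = -3 / 296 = -0.01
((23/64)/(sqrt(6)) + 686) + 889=23 * sqrt(6)/384 + 1575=1575.15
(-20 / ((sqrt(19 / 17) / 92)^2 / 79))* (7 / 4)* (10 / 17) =-234029600 / 19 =-12317347.37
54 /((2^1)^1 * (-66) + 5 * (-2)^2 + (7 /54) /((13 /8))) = -9477 /19642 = -0.48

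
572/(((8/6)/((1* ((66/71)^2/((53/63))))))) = 117729612/267173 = 440.65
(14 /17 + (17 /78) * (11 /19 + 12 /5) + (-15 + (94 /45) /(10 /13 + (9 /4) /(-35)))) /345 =-5122054687 /167276192850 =-0.03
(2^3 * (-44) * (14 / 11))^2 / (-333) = -200704 / 333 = -602.71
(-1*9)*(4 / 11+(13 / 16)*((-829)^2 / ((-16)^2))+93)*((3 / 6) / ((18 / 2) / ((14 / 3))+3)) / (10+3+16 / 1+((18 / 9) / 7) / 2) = -5021620695 / 70467584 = -71.26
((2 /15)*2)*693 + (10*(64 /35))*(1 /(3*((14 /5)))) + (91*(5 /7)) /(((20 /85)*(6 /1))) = 1370149 /5880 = 233.02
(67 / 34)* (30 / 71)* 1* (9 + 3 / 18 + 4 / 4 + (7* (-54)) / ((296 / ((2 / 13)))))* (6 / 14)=14458935 / 4063969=3.56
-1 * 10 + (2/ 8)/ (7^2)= -1959/ 196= -9.99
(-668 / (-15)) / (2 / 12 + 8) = 1336 / 245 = 5.45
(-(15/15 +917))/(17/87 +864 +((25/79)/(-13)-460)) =-41011191/18056140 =-2.27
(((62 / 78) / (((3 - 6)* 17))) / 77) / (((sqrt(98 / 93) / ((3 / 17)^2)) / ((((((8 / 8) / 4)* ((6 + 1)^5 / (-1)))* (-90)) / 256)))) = -0.01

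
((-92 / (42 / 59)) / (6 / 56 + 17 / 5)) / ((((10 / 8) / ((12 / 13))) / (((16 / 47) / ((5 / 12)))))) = -33349632 / 1500005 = -22.23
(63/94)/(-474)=-21/14852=-0.00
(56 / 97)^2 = 3136 / 9409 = 0.33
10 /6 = 5 /3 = 1.67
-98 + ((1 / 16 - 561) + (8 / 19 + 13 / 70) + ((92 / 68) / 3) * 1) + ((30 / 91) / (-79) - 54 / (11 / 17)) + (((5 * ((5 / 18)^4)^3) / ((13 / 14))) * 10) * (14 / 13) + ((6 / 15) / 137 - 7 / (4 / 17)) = -25361810176243201590660841043 / 32891046304926770247006720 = -771.09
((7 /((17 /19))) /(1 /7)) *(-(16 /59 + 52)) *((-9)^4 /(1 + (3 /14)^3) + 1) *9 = -465294098345580 /2779313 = -167413349.39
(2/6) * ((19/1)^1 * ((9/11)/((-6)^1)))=-19/22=-0.86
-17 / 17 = -1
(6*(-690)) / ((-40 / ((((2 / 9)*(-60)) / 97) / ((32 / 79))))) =-27255 / 776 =-35.12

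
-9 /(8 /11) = -99 /8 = -12.38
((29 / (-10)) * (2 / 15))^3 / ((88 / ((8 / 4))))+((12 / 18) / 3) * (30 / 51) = 40835387 / 315562500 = 0.13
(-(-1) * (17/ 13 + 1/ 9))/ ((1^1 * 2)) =83/ 117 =0.71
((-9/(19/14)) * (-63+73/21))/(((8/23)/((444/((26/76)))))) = 19147500/13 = 1472884.62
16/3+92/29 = 740/87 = 8.51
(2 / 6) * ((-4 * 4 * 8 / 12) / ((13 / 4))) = -128 / 117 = -1.09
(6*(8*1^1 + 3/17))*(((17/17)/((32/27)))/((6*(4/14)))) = 24.15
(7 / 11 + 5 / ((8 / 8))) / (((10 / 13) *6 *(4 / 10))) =403 / 132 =3.05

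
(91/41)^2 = 8281/1681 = 4.93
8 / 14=4 / 7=0.57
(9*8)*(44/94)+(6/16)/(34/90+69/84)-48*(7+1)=-49709793/142034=-349.99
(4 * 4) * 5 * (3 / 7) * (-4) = -960 / 7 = -137.14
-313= -313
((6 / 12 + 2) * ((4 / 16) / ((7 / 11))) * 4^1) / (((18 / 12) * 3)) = 55 / 63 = 0.87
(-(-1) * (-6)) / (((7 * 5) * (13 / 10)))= -12 / 91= -0.13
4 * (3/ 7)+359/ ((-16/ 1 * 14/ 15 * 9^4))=838013/ 489888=1.71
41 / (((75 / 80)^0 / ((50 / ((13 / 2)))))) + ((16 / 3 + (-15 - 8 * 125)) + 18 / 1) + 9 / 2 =-52399 / 78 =-671.78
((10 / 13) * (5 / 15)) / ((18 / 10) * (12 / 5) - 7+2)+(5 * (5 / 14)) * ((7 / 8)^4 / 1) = 3637225 / 5431296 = 0.67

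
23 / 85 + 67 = 67.27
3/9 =1/3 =0.33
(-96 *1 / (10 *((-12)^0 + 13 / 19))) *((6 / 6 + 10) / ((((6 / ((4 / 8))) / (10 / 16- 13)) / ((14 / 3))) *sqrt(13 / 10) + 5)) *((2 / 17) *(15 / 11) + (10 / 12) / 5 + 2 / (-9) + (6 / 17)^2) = -389209205 / 134971092- 2021866 *sqrt(130) / 168713865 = -3.02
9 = 9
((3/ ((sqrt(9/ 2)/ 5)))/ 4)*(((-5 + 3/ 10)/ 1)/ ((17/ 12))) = -141*sqrt(2)/ 34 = -5.86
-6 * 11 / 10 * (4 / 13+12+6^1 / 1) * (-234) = 141372 / 5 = 28274.40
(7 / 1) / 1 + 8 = 15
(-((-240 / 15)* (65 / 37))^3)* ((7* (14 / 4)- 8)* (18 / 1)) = 6595554.22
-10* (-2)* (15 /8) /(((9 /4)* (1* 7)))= 2.38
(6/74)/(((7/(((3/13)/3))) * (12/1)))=0.00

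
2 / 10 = 1 / 5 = 0.20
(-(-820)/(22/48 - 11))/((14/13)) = -127920/1771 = -72.23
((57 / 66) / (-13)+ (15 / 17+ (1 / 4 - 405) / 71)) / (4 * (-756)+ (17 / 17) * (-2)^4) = 0.00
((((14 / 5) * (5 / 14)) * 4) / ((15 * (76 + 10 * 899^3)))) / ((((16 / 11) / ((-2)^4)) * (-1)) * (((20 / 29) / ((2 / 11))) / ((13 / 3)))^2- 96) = -10933 / 28617779084322330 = -0.00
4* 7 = 28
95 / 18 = 5.28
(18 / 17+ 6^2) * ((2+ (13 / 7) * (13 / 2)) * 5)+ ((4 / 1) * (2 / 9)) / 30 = 5983943 / 2295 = 2607.38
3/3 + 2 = 3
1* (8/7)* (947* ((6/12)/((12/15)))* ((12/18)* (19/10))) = 17993/21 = 856.81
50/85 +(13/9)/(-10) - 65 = -98771/1530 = -64.56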